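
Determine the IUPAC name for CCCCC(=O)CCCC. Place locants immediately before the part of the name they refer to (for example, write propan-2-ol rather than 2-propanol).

nonan-5-one

The longest carbon chain that includes the carbonyl has 9 carbons, so the parent hydride is nonane.
The highest-priority functional group is a ketone (C=O on an internal carbon), so the name ends in -one.
The molecule is symmetric, so either numbering direction gives the same locants.
This places the carbonyl at C-5.
The name is nonan-5-one.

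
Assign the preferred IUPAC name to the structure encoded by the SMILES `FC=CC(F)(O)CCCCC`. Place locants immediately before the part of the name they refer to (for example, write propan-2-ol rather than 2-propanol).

1,3-difluorooct-1-en-3-ol

The longest carbon chain that includes the –OH group and the multiple bond has 8 carbons, so the parent hydride is octane.
An alcohol (–OH) is the principal characteristic group, giving the suffix -ol.
A C=C double bond in the chain gives the infix -ene-.
Choose the numbering such that numbering from this end puts the hydroxyl group at C-3 rather than C-6.
This places the hydroxyl at C-3; the double bond between C-1 and C-2; fluoro groups at C-1 and C-3.
Putting it together: 1,3-difluorooct-1-en-3-ol.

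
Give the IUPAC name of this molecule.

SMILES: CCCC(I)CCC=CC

6-iodonon-2-ene

The longest carbon chain that includes the multiple bond has 9 carbons, so the parent hydride is nonane.
A C=C double bond in the chain gives the infix -ene-.
Number the chain so that numbering from this end puts the double bond at C-2 rather than C-7.
This places the double bond between C-2 and C-3; an iodo group at C-6.
The name is 6-iodonon-2-ene.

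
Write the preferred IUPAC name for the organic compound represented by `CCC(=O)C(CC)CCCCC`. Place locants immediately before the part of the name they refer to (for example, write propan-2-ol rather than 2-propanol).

4-ethylnonan-3-one

The longest chain bearing the carbonyl is 9 carbons long (nonane).
The highest-priority functional group is a ketone (C=O on an internal carbon), so the name ends in -one.
Number the chain so that numbering from this end puts the carbonyl group at C-3 rather than C-7.
With this numbering: the carbonyl at C-3; an ethyl group at C-4.
Assembling the pieces gives 4-ethylnonan-3-one.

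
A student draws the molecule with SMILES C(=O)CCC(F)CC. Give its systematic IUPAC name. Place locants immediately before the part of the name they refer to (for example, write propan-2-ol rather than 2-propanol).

The longest chain bearing the –CHO group is 6 carbons long (hexane).
An aldehyde (terminal –CHO) is the principal characteristic group, giving the suffix -al.
Choose the numbering such that the aldehyde carbon is C-1 by definition.
With this numbering: a fluoro group at C-4.
The name is 4-fluorohexanal.

4-fluorohexanal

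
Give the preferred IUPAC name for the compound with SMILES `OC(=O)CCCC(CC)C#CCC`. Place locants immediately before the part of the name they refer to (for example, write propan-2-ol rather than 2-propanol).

Counting along the main chain through the –COOH group and the multiple bond gives 9 carbons: the parent is nonane.
The highest-priority functional group is a carboxylic acid (terminal –COOH), so the name ends in -oic acid.
The chain contains a C≡C triple bond, so the unsaturation ending is -yne.
The numbering direction is chosen so that the carboxylic acid carbon is C-1 by definition.
That gives the triple bond between C-6 and C-7; an ethyl group at C-5.
Assembling the pieces gives 5-ethylnon-6-ynoic acid.

5-ethylnon-6-ynoic acid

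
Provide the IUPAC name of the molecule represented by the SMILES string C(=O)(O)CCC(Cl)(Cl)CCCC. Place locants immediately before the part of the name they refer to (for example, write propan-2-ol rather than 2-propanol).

4,4-dichlorooctanoic acid

Counting along the main chain through the –COOH group gives 8 carbons: the parent is octane.
A carboxylic acid (terminal –COOH) is the principal characteristic group, giving the suffix -oic acid.
The numbering direction is chosen so that the carboxylic acid carbon is C-1 by definition.
This places two chloro groups at C-4.
The name is 4,4-dichlorooctanoic acid.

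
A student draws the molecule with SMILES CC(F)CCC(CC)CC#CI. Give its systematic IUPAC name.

4-ethyl-7-fluoro-1-iodooct-1-yne

The longest chain bearing the multiple bond is 8 carbons long (octane).
There is one C≡C triple bond, indicated by the ending -yne.
Choose the numbering such that numbering from this end puts the triple bond at C-1 rather than C-7.
That gives the triple bond between C-1 and C-2; an ethyl group at C-4; a fluoro group at C-7; an iodo group at C-1.
The substituents are ordered alphabetically, ignoring any di-/tri- multipliers.
The name is 4-ethyl-7-fluoro-1-iodooct-1-yne.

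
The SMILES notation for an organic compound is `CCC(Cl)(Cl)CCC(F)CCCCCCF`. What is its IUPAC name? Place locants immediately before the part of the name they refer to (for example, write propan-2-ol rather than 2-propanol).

10,10-dichloro-1,7-difluorododecane

The parent chain contains 12 carbons (dodecane).
The numbering direction is chosen so that the substituent locant set {1,7,10,10} is lower than {3,3,6,12} at the first point of difference.
This places two chloro groups at C-10; fluoro groups at C-1 and C-7.
The substituents are ordered alphabetically, ignoring any di-/tri- multipliers.
Assembling the pieces gives 10,10-dichloro-1,7-difluorododecane.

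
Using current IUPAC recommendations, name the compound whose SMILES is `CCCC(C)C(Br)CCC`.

The longest carbon chain is 8 atoms: the parent is octane.
Choose the numbering such that the locant sets are identical either way, so the alphabetically earlier bromo substituent takes the lower locant (4 rather than 5).
With this numbering: a bromo group at C-4; a methyl group at C-5.
The substituents are ordered alphabetically, ignoring any di-/tri- multipliers.
The name is 4-bromo-5-methyloctane.

4-bromo-5-methyloctane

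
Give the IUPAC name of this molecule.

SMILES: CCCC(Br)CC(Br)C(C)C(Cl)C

4,6-dibromo-2-chloro-3-methylnonane

The longest continuous carbon chain has 9 atoms, so the parent hydride is nonane.
The numbering direction is chosen so that the substituent locant set {2,3,4,6} is lower than {4,6,7,8} at the first point of difference.
This places bromo groups at C-4 and C-6; a chloro group at C-2; a methyl group at C-3.
Substituent prefixes are cited in alphabetical order (multiplying prefixes like di-/tri- are ignored for ordering).
Assembling the pieces gives 4,6-dibromo-2-chloro-3-methylnonane.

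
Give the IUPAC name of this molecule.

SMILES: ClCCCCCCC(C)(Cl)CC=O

The longest carbon chain that includes the –CHO group has 9 carbons, so the parent hydride is nonane.
An aldehyde (terminal –CHO) is the principal characteristic group, giving the suffix -al.
Number the chain so that the aldehyde carbon is C-1 by definition.
That gives chloro groups at C-3 and C-9; a methyl group at C-3.
The substituents are ordered alphabetically, ignoring any di-/tri- multipliers.
Putting it together: 3,9-dichloro-3-methylnonanal.

3,9-dichloro-3-methylnonanal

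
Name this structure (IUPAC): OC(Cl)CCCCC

Counting along the main chain through the –OH group gives 6 carbons: the parent is hexane.
The principal characteristic group is an alcohol (–OH), named with the suffix -ol.
Choose the numbering such that numbering from this end puts the hydroxyl group at C-1 rather than C-6.
With this numbering: the hydroxyl at C-1; a chloro group at C-1.
Assembling the pieces gives 1-chlorohexan-1-ol.

1-chlorohexan-1-ol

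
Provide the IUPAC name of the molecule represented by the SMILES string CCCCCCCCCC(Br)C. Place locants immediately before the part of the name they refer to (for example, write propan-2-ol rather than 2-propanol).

The longest carbon chain is 11 atoms: the parent is undecane.
Number the chain so that the substituent locant set {2} is lower than {10} at the first point of difference.
That gives a bromo group at C-2.
The name is 2-bromoundecane.

2-bromoundecane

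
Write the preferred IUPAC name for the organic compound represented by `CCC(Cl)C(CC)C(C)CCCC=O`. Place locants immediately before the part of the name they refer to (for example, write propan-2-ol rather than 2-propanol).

7-chloro-6-ethyl-5-methylnonanal

The longest chain bearing the –CHO group is 9 carbons long (nonane).
The principal characteristic group is an aldehyde (terminal –CHO), named with the suffix -al.
Choose the numbering such that the aldehyde carbon is C-1 by definition.
That gives a chloro group at C-7; an ethyl group at C-6; a methyl group at C-5.
The substituents are ordered alphabetically, ignoring any di-/tri- multipliers.
The name is 7-chloro-6-ethyl-5-methylnonanal.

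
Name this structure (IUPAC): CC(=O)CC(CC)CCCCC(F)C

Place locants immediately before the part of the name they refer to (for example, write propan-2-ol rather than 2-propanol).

4-ethyl-9-fluorodecan-2-one

The longest carbon chain that includes the carbonyl has 10 carbons, so the parent hydride is decane.
The highest-priority functional group is a ketone (C=O on an internal carbon), so the name ends in -one.
Choose the numbering such that numbering from this end puts the carbonyl group at C-2 rather than C-9.
This places the carbonyl at C-2; an ethyl group at C-4; a fluoro group at C-9.
Prefixes are listed alphabetically: ethyl, fluoro.
Putting it together: 4-ethyl-9-fluorodecan-2-one.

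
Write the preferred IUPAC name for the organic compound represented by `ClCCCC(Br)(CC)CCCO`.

4-bromo-7-chloro-4-ethylheptan-1-ol

The longest carbon chain that includes the –OH group has 7 carbons, so the parent hydride is heptane.
An alcohol (–OH) is the principal characteristic group, giving the suffix -ol.
Number the chain so that numbering from this end puts the hydroxyl group at C-1 rather than C-7.
That gives the hydroxyl at C-1; a bromo group at C-4; a chloro group at C-7; an ethyl group at C-4.
The substituents are ordered alphabetically, ignoring any di-/tri- multipliers.
The name is 4-bromo-7-chloro-4-ethylheptan-1-ol.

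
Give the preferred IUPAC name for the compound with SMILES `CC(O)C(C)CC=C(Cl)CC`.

6-chloro-3-methyloct-5-en-2-ol

The longest chain bearing the –OH group and the multiple bond is 8 carbons long (octane).
An alcohol (–OH) is the principal characteristic group, giving the suffix -ol.
The chain contains a C=C double bond, so the unsaturation ending is -ene.
Choose the numbering such that numbering from this end puts the hydroxyl group at C-2 rather than C-7.
With this numbering: the hydroxyl at C-2; the double bond between C-5 and C-6; a chloro group at C-6; a methyl group at C-3.
The substituents are ordered alphabetically, ignoring any di-/tri- multipliers.
Putting it together: 6-chloro-3-methyloct-5-en-2-ol.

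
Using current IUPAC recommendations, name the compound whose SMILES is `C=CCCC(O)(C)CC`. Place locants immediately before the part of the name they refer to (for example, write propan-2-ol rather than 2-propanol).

The longest carbon chain that includes the –OH group and the multiple bond has 7 carbons, so the parent hydride is heptane.
An alcohol (–OH) is the principal characteristic group, giving the suffix -ol.
The chain contains a C=C double bond, so the unsaturation ending is -ene.
Number the chain so that numbering from this end puts the hydroxyl group at C-3 rather than C-5.
This places the hydroxyl at C-3; the double bond between C-6 and C-7; a methyl group at C-3.
The name is 3-methylhept-6-en-3-ol.

3-methylhept-6-en-3-ol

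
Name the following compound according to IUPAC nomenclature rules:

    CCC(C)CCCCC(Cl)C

2-chloro-7-methylnonane

The longest continuous carbon chain has 9 atoms, so the parent hydride is nonane.
Number the chain so that the substituent locant set {2,7} is lower than {3,8} at the first point of difference.
That gives a chloro group at C-2; a methyl group at C-7.
The substituents are ordered alphabetically, ignoring any di-/tri- multipliers.
Putting it together: 2-chloro-7-methylnonane.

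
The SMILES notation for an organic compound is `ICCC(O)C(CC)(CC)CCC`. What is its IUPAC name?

4,4-diethyl-1-iodoheptan-3-ol

The longest chain bearing the –OH group is 7 carbons long (heptane).
An alcohol (–OH) is the principal characteristic group, giving the suffix -ol.
Number the chain so that numbering from this end puts the hydroxyl group at C-3 rather than C-5.
With this numbering: the hydroxyl at C-3; two ethyl groups at C-4; an iodo group at C-1.
Substituent prefixes are cited in alphabetical order (multiplying prefixes like di-/tri- are ignored for ordering).
Putting it together: 4,4-diethyl-1-iodoheptan-3-ol.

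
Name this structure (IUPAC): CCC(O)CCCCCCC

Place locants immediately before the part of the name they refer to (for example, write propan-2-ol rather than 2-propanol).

decan-3-ol

The longest carbon chain that includes the –OH group has 10 carbons, so the parent hydride is decane.
The principal characteristic group is an alcohol (–OH), named with the suffix -ol.
The numbering direction is chosen so that numbering from this end puts the hydroxyl group at C-3 rather than C-8.
With this numbering: the hydroxyl at C-3.
Assembling the pieces gives decan-3-ol.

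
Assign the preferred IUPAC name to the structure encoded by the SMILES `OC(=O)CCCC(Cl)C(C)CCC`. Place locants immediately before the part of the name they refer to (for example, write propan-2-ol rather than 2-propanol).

The longest carbon chain that includes the –COOH group has 9 carbons, so the parent hydride is nonane.
The principal characteristic group is a carboxylic acid (terminal –COOH), named with the suffix -oic acid.
Number the chain so that the carboxylic acid carbon is C-1 by definition.
That gives a chloro group at C-5; a methyl group at C-6.
The substituents are ordered alphabetically, ignoring any di-/tri- multipliers.
Putting it together: 5-chloro-6-methylnonanoic acid.

5-chloro-6-methylnonanoic acid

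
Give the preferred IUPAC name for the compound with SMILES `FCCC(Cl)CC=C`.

4-chloro-6-fluorohex-1-ene

Counting along the main chain through the multiple bond gives 6 carbons: the parent is hexane.
There is one C=C double bond, indicated by the ending -ene.
Number the chain so that numbering from this end puts the double bond at C-1 rather than C-5.
This places the double bond between C-1 and C-2; a chloro group at C-4; a fluoro group at C-6.
Prefixes are listed alphabetically: chloro, fluoro.
Assembling the pieces gives 4-chloro-6-fluorohex-1-ene.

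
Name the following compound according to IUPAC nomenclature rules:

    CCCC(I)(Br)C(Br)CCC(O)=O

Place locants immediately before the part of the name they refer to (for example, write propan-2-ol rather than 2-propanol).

The longest carbon chain that includes the –COOH group has 8 carbons, so the parent hydride is octane.
The principal characteristic group is a carboxylic acid (terminal –COOH), named with the suffix -oic acid.
Choose the numbering such that the carboxylic acid carbon is C-1 by definition.
With this numbering: bromo groups at C-4 and C-5; an iodo group at C-5.
Prefixes are listed alphabetically: bromo, iodo.
Putting it together: 4,5-dibromo-5-iodooctanoic acid.

4,5-dibromo-5-iodooctanoic acid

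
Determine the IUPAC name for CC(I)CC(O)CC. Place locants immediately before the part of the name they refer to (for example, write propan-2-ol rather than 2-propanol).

Counting along the main chain through the –OH group gives 6 carbons: the parent is hexane.
An alcohol (–OH) is the principal characteristic group, giving the suffix -ol.
The numbering direction is chosen so that numbering from this end puts the hydroxyl group at C-3 rather than C-4.
That gives the hydroxyl at C-3; an iodo group at C-5.
The name is 5-iodohexan-3-ol.

5-iodohexan-3-ol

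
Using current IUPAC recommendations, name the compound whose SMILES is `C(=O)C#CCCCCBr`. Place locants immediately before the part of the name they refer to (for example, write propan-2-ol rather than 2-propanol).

7-bromohept-2-ynal

Counting along the main chain through the –CHO group and the multiple bond gives 7 carbons: the parent is heptane.
The highest-priority functional group is an aldehyde (terminal –CHO), so the name ends in -al.
There is one C≡C triple bond, indicated by the ending -yne.
Number the chain so that the aldehyde carbon is C-1 by definition.
With this numbering: the triple bond between C-2 and C-3; a bromo group at C-7.
Putting it together: 7-bromohept-2-ynal.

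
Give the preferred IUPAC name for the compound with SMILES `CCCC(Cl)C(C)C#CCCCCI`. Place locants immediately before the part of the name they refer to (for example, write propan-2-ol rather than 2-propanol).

8-chloro-1-iodo-7-methylundec-5-yne

The longest chain bearing the multiple bond is 11 carbons long (undecane).
The chain contains a C≡C triple bond, so the unsaturation ending is -yne.
The numbering direction is chosen so that numbering from this end puts the triple bond at C-5 rather than C-6.
That gives the triple bond between C-5 and C-6; a chloro group at C-8; an iodo group at C-1; a methyl group at C-7.
The substituents are ordered alphabetically, ignoring any di-/tri- multipliers.
Putting it together: 8-chloro-1-iodo-7-methylundec-5-yne.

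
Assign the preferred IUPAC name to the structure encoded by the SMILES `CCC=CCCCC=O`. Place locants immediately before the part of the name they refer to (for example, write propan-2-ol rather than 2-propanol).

The longest chain bearing the –CHO group and the multiple bond is 8 carbons long (octane).
An aldehyde (terminal –CHO) is the principal characteristic group, giving the suffix -al.
The chain contains a C=C double bond, so the unsaturation ending is -ene.
Choose the numbering such that the aldehyde carbon is C-1 by definition.
This places the double bond between C-5 and C-6.
Assembling the pieces gives oct-5-enal.

oct-5-enal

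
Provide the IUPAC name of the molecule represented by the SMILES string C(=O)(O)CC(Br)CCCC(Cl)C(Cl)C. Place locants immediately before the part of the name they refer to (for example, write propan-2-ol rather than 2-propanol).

3-bromo-7,8-dichlorononanoic acid

The longest chain bearing the –COOH group is 9 carbons long (nonane).
A carboxylic acid (terminal –COOH) is the principal characteristic group, giving the suffix -oic acid.
Number the chain so that the carboxylic acid carbon is C-1 by definition.
That gives a bromo group at C-3; chloro groups at C-7 and C-8.
Prefixes are listed alphabetically: bromo, chloro.
Assembling the pieces gives 3-bromo-7,8-dichlorononanoic acid.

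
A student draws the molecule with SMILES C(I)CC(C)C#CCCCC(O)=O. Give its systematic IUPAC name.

9-iodo-7-methylnon-5-ynoic acid

The longest chain bearing the –COOH group and the multiple bond is 9 carbons long (nonane).
The highest-priority functional group is a carboxylic acid (terminal –COOH), so the name ends in -oic acid.
The chain contains a C≡C triple bond, so the unsaturation ending is -yne.
Number the chain so that the carboxylic acid carbon is C-1 by definition.
This places the triple bond between C-5 and C-6; an iodo group at C-9; a methyl group at C-7.
Prefixes are listed alphabetically: iodo, methyl.
Putting it together: 9-iodo-7-methylnon-5-ynoic acid.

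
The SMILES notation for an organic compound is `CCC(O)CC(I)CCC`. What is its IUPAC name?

5-iodooctan-3-ol

The longest chain bearing the –OH group is 8 carbons long (octane).
The principal characteristic group is an alcohol (–OH), named with the suffix -ol.
Choose the numbering such that numbering from this end puts the hydroxyl group at C-3 rather than C-6.
That gives the hydroxyl at C-3; an iodo group at C-5.
The name is 5-iodooctan-3-ol.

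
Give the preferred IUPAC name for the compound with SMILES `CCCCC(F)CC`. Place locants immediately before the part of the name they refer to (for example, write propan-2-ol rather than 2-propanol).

3-fluoroheptane

The longest carbon chain is 7 atoms: the parent is heptane.
Choose the numbering such that the substituent locant set {3} is lower than {5} at the first point of difference.
With this numbering: a fluoro group at C-3.
Assembling the pieces gives 3-fluoroheptane.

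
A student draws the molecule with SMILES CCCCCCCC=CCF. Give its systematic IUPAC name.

1-fluorodec-2-ene

The longest chain bearing the multiple bond is 10 carbons long (decane).
The chain contains a C=C double bond, so the unsaturation ending is -ene.
Choose the numbering such that numbering from this end puts the double bond at C-2 rather than C-8.
That gives the double bond between C-2 and C-3; a fluoro group at C-1.
Putting it together: 1-fluorodec-2-ene.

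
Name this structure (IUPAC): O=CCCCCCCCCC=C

undec-10-enal

Counting along the main chain through the –CHO group and the multiple bond gives 11 carbons: the parent is undecane.
The highest-priority functional group is an aldehyde (terminal –CHO), so the name ends in -al.
The chain contains a C=C double bond, so the unsaturation ending is -ene.
Number the chain so that the aldehyde carbon is C-1 by definition.
That gives the double bond between C-10 and C-11.
The name is undec-10-enal.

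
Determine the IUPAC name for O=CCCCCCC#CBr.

The longest chain bearing the –CHO group and the multiple bond is 8 carbons long (octane).
The principal characteristic group is an aldehyde (terminal –CHO), named with the suffix -al.
There is one C≡C triple bond, indicated by the ending -yne.
Number the chain so that the aldehyde carbon is C-1 by definition.
This places the triple bond between C-7 and C-8; a bromo group at C-8.
The name is 8-bromooct-7-ynal.

8-bromooct-7-ynal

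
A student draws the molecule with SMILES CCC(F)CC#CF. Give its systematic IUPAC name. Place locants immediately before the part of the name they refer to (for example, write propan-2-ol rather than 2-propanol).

1,4-difluorohex-1-yne

Counting along the main chain through the multiple bond gives 6 carbons: the parent is hexane.
There is one C≡C triple bond, indicated by the ending -yne.
Choose the numbering such that numbering from this end puts the triple bond at C-1 rather than C-5.
That gives the triple bond between C-1 and C-2; fluoro groups at C-1 and C-4.
Assembling the pieces gives 1,4-difluorohex-1-yne.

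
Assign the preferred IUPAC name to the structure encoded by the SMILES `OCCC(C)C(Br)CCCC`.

The longest chain bearing the –OH group is 8 carbons long (octane).
An alcohol (–OH) is the principal characteristic group, giving the suffix -ol.
The numbering direction is chosen so that numbering from this end puts the hydroxyl group at C-1 rather than C-8.
This places the hydroxyl at C-1; a bromo group at C-4; a methyl group at C-3.
The substituents are ordered alphabetically, ignoring any di-/tri- multipliers.
The name is 4-bromo-3-methyloctan-1-ol.

4-bromo-3-methyloctan-1-ol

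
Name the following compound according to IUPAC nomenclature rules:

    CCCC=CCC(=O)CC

Counting along the main chain through the carbonyl and the multiple bond gives 9 carbons: the parent is nonane.
The highest-priority functional group is a ketone (C=O on an internal carbon), so the name ends in -one.
The chain contains a C=C double bond, so the unsaturation ending is -ene.
Number the chain so that numbering from this end puts the carbonyl group at C-3 rather than C-7.
That gives the carbonyl at C-3; the double bond between C-5 and C-6.
Putting it together: non-5-en-3-one.

non-5-en-3-one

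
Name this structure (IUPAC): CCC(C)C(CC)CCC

4-ethyl-3-methylheptane

The parent chain contains 7 carbons (heptane).
Choose the numbering such that the substituent locant set {3,4} is lower than {4,5} at the first point of difference.
With this numbering: an ethyl group at C-4; a methyl group at C-3.
Substituent prefixes are cited in alphabetical order (multiplying prefixes like di-/tri- are ignored for ordering).
Assembling the pieces gives 4-ethyl-3-methylheptane.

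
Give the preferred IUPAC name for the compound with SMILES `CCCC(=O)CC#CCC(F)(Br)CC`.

9-bromo-9-fluoroundec-6-yn-4-one

The longest chain bearing the carbonyl and the multiple bond is 11 carbons long (undecane).
The principal characteristic group is a ketone (C=O on an internal carbon), named with the suffix -one.
There is one C≡C triple bond, indicated by the ending -yne.
Number the chain so that numbering from this end puts the carbonyl group at C-4 rather than C-8.
That gives the carbonyl at C-4; the triple bond between C-6 and C-7; a bromo group at C-9; a fluoro group at C-9.
Substituent prefixes are cited in alphabetical order (multiplying prefixes like di-/tri- are ignored for ordering).
The name is 9-bromo-9-fluoroundec-6-yn-4-one.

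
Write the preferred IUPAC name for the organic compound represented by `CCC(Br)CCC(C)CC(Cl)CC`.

The longest carbon chain is 10 atoms: the parent is decane.
Number the chain so that the substituent locant set {3,5,8} is lower than {3,6,8} at the first point of difference.
This places a bromo group at C-8; a chloro group at C-3; a methyl group at C-5.
Prefixes are listed alphabetically: bromo, chloro, methyl.
Assembling the pieces gives 8-bromo-3-chloro-5-methyldecane.

8-bromo-3-chloro-5-methyldecane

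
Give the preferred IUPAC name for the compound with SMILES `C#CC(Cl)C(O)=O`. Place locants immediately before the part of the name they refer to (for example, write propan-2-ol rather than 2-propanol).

The longest chain bearing the –COOH group and the multiple bond is 4 carbons long (butane).
The principal characteristic group is a carboxylic acid (terminal –COOH), named with the suffix -oic acid.
There is one C≡C triple bond, indicated by the ending -yne.
The numbering direction is chosen so that the carboxylic acid carbon is C-1 by definition.
This places the triple bond between C-3 and C-4; a chloro group at C-2.
Putting it together: 2-chlorobut-3-ynoic acid.

2-chlorobut-3-ynoic acid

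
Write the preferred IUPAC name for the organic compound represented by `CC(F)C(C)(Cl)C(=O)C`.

The longest carbon chain that includes the carbonyl has 5 carbons, so the parent hydride is pentane.
The highest-priority functional group is a ketone (C=O on an internal carbon), so the name ends in -one.
Number the chain so that numbering from this end puts the carbonyl group at C-2 rather than C-4.
With this numbering: the carbonyl at C-2; a chloro group at C-3; a fluoro group at C-4; a methyl group at C-3.
Prefixes are listed alphabetically: chloro, fluoro, methyl.
Putting it together: 3-chloro-4-fluoro-3-methylpentan-2-one.

3-chloro-4-fluoro-3-methylpentan-2-one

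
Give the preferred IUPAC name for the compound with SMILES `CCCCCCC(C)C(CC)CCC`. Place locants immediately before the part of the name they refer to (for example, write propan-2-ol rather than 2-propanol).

4-ethyl-5-methylundecane

The longest carbon chain is 11 atoms: the parent is undecane.
Number the chain so that the substituent locant set {4,5} is lower than {7,8} at the first point of difference.
That gives an ethyl group at C-4; a methyl group at C-5.
The substituents are ordered alphabetically, ignoring any di-/tri- multipliers.
Putting it together: 4-ethyl-5-methylundecane.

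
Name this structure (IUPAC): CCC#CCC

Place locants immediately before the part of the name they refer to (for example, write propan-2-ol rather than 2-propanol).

hex-3-yne

The longest chain bearing the multiple bond is 6 carbons long (hexane).
The chain contains a C≡C triple bond, so the unsaturation ending is -yne.
Both numbering directions give the same locant set; either may be used.
With this numbering: the triple bond between C-3 and C-4.
Putting it together: hex-3-yne.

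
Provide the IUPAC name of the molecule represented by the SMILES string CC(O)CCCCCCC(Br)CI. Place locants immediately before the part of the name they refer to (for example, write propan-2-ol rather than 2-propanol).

9-bromo-10-iododecan-2-ol

Counting along the main chain through the –OH group gives 10 carbons: the parent is decane.
The principal characteristic group is an alcohol (–OH), named with the suffix -ol.
Number the chain so that numbering from this end puts the hydroxyl group at C-2 rather than C-9.
With this numbering: the hydroxyl at C-2; a bromo group at C-9; an iodo group at C-10.
The substituents are ordered alphabetically, ignoring any di-/tri- multipliers.
The name is 9-bromo-10-iododecan-2-ol.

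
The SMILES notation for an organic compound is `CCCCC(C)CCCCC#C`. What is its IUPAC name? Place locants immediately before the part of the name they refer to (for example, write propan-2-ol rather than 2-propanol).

Counting along the main chain through the multiple bond gives 11 carbons: the parent is undecane.
The chain contains a C≡C triple bond, so the unsaturation ending is -yne.
The numbering direction is chosen so that numbering from this end puts the triple bond at C-1 rather than C-10.
This places the triple bond between C-1 and C-2; a methyl group at C-7.
Putting it together: 7-methylundec-1-yne.

7-methylundec-1-yne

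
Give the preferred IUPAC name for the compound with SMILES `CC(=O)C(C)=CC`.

The longest carbon chain that includes the carbonyl and the multiple bond has 5 carbons, so the parent hydride is pentane.
The highest-priority functional group is a ketone (C=O on an internal carbon), so the name ends in -one.
There is one C=C double bond, indicated by the ending -ene.
The numbering direction is chosen so that numbering from this end puts the carbonyl group at C-2 rather than C-4.
That gives the carbonyl at C-2; the double bond between C-3 and C-4; a methyl group at C-3.
Assembling the pieces gives 3-methylpent-3-en-2-one.

3-methylpent-3-en-2-one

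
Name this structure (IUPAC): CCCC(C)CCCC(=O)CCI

The longest carbon chain that includes the carbonyl has 10 carbons, so the parent hydride is decane.
The highest-priority functional group is a ketone (C=O on an internal carbon), so the name ends in -one.
Number the chain so that numbering from this end puts the carbonyl group at C-3 rather than C-8.
That gives the carbonyl at C-3; an iodo group at C-1; a methyl group at C-7.
Substituent prefixes are cited in alphabetical order (multiplying prefixes like di-/tri- are ignored for ordering).
Assembling the pieces gives 1-iodo-7-methyldecan-3-one.

1-iodo-7-methyldecan-3-one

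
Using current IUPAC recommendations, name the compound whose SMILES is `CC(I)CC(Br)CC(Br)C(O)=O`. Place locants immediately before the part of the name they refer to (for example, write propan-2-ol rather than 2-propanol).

The longest carbon chain that includes the –COOH group has 7 carbons, so the parent hydride is heptane.
A carboxylic acid (terminal –COOH) is the principal characteristic group, giving the suffix -oic acid.
The numbering direction is chosen so that the carboxylic acid carbon is C-1 by definition.
This places bromo groups at C-2 and C-4; an iodo group at C-6.
Prefixes are listed alphabetically: bromo, iodo.
Assembling the pieces gives 2,4-dibromo-6-iodoheptanoic acid.

2,4-dibromo-6-iodoheptanoic acid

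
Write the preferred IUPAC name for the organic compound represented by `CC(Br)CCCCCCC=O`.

8-bromononanal

Counting along the main chain through the –CHO group gives 9 carbons: the parent is nonane.
The principal characteristic group is an aldehyde (terminal –CHO), named with the suffix -al.
The numbering direction is chosen so that the aldehyde carbon is C-1 by definition.
That gives a bromo group at C-8.
Assembling the pieces gives 8-bromononanal.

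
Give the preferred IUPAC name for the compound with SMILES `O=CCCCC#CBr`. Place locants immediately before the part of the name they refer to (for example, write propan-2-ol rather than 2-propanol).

Counting along the main chain through the –CHO group and the multiple bond gives 6 carbons: the parent is hexane.
The principal characteristic group is an aldehyde (terminal –CHO), named with the suffix -al.
A C≡C triple bond in the chain gives the infix -yne-.
Choose the numbering such that the aldehyde carbon is C-1 by definition.
This places the triple bond between C-5 and C-6; a bromo group at C-6.
The name is 6-bromohex-5-ynal.

6-bromohex-5-ynal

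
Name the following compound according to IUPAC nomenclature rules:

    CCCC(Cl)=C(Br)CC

Counting along the main chain through the multiple bond gives 7 carbons: the parent is heptane.
There is one C=C double bond, indicated by the ending -ene.
Choose the numbering such that numbering from this end puts the double bond at C-3 rather than C-4.
This places the double bond between C-3 and C-4; a bromo group at C-3; a chloro group at C-4.
Prefixes are listed alphabetically: bromo, chloro.
Assembling the pieces gives 3-bromo-4-chlorohept-3-ene.

3-bromo-4-chlorohept-3-ene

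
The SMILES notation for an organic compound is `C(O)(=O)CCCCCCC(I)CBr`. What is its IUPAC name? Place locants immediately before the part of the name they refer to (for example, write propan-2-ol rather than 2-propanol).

9-bromo-8-iodononanoic acid

The longest carbon chain that includes the –COOH group has 9 carbons, so the parent hydride is nonane.
A carboxylic acid (terminal –COOH) is the principal characteristic group, giving the suffix -oic acid.
The numbering direction is chosen so that the carboxylic acid carbon is C-1 by definition.
With this numbering: a bromo group at C-9; an iodo group at C-8.
Prefixes are listed alphabetically: bromo, iodo.
The name is 9-bromo-8-iodononanoic acid.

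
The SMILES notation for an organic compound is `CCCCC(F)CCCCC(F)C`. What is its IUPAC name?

The longest continuous carbon chain has 11 atoms, so the parent hydride is undecane.
Choose the numbering such that the substituent locant set {2,7} is lower than {5,10} at the first point of difference.
That gives fluoro groups at C-2 and C-7.
Assembling the pieces gives 2,7-difluoroundecane.

2,7-difluoroundecane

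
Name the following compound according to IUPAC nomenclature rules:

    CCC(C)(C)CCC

3,3-dimethylhexane

The parent chain contains 6 carbons (hexane).
Choose the numbering such that the substituent locant set {3,3} is lower than {4,4} at the first point of difference.
That gives two methyl groups at C-3.
The name is 3,3-dimethylhexane.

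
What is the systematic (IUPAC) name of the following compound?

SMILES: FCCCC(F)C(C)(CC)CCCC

5-ethyl-1,4-difluoro-5-methylnonane

The parent chain contains 9 carbons (nonane).
Number the chain so that the substituent locant set {1,4,5,5} is lower than {5,5,6,9} at the first point of difference.
That gives an ethyl group at C-5; fluoro groups at C-1 and C-4; a methyl group at C-5.
Substituent prefixes are cited in alphabetical order (multiplying prefixes like di-/tri- are ignored for ordering).
The name is 5-ethyl-1,4-difluoro-5-methylnonane.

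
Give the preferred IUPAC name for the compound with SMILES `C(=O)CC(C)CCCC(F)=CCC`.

The longest carbon chain that includes the –CHO group and the multiple bond has 10 carbons, so the parent hydride is decane.
An aldehyde (terminal –CHO) is the principal characteristic group, giving the suffix -al.
There is one C=C double bond, indicated by the ending -ene.
Choose the numbering such that the aldehyde carbon is C-1 by definition.
This places the double bond between C-7 and C-8; a fluoro group at C-7; a methyl group at C-3.
The substituents are ordered alphabetically, ignoring any di-/tri- multipliers.
Putting it together: 7-fluoro-3-methyldec-7-enal.

7-fluoro-3-methyldec-7-enal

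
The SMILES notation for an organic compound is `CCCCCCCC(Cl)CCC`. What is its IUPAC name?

4-chloroundecane

The parent chain contains 11 carbons (undecane).
Number the chain so that the substituent locant set {4} is lower than {8} at the first point of difference.
With this numbering: a chloro group at C-4.
Assembling the pieces gives 4-chloroundecane.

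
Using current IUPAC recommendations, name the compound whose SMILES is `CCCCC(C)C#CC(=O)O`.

4-methyloct-2-ynoic acid

Counting along the main chain through the –COOH group and the multiple bond gives 8 carbons: the parent is octane.
The principal characteristic group is a carboxylic acid (terminal –COOH), named with the suffix -oic acid.
A C≡C triple bond in the chain gives the infix -yne-.
Number the chain so that the carboxylic acid carbon is C-1 by definition.
This places the triple bond between C-2 and C-3; a methyl group at C-4.
Assembling the pieces gives 4-methyloct-2-ynoic acid.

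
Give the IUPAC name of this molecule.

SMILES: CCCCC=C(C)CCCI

The longest chain bearing the multiple bond is 9 carbons long (nonane).
The chain contains a C=C double bond, so the unsaturation ending is -ene.
Number the chain so that numbering from this end puts the double bond at C-4 rather than C-5.
That gives the double bond between C-4 and C-5; an iodo group at C-1; a methyl group at C-4.
Prefixes are listed alphabetically: iodo, methyl.
The name is 1-iodo-4-methylnon-4-ene.

1-iodo-4-methylnon-4-ene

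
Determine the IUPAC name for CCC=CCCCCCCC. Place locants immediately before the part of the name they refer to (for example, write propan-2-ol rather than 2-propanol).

The longest carbon chain that includes the multiple bond has 11 carbons, so the parent hydride is undecane.
A C=C double bond in the chain gives the infix -ene-.
Number the chain so that numbering from this end puts the double bond at C-3 rather than C-8.
That gives the double bond between C-3 and C-4.
Putting it together: undec-3-ene.

undec-3-ene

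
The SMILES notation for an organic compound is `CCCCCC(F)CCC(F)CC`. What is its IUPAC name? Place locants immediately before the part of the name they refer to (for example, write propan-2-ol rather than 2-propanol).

The longest continuous carbon chain has 11 atoms, so the parent hydride is undecane.
Number the chain so that the substituent locant set {3,6} is lower than {6,9} at the first point of difference.
With this numbering: fluoro groups at C-3 and C-6.
Putting it together: 3,6-difluoroundecane.

3,6-difluoroundecane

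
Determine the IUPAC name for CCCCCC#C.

The longest carbon chain that includes the multiple bond has 7 carbons, so the parent hydride is heptane.
There is one C≡C triple bond, indicated by the ending -yne.
Choose the numbering such that numbering from this end puts the triple bond at C-1 rather than C-6.
That gives the triple bond between C-1 and C-2.
The name is hept-1-yne.

hept-1-yne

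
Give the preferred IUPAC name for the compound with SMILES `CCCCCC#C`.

Counting along the main chain through the multiple bond gives 7 carbons: the parent is heptane.
There is one C≡C triple bond, indicated by the ending -yne.
The numbering direction is chosen so that numbering from this end puts the triple bond at C-1 rather than C-6.
That gives the triple bond between C-1 and C-2.
Putting it together: hept-1-yne.

hept-1-yne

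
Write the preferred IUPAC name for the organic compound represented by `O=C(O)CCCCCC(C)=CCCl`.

9-chloro-7-methylnon-7-enoic acid

The longest chain bearing the –COOH group and the multiple bond is 9 carbons long (nonane).
The highest-priority functional group is a carboxylic acid (terminal –COOH), so the name ends in -oic acid.
The chain contains a C=C double bond, so the unsaturation ending is -ene.
Choose the numbering such that the carboxylic acid carbon is C-1 by definition.
That gives the double bond between C-7 and C-8; a chloro group at C-9; a methyl group at C-7.
Prefixes are listed alphabetically: chloro, methyl.
Putting it together: 9-chloro-7-methylnon-7-enoic acid.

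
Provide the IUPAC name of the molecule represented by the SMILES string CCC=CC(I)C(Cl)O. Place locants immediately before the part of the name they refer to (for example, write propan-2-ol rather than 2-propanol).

1-chloro-2-iodohex-3-en-1-ol

The longest carbon chain that includes the –OH group and the multiple bond has 6 carbons, so the parent hydride is hexane.
The highest-priority functional group is an alcohol (–OH), so the name ends in -ol.
A C=C double bond in the chain gives the infix -ene-.
Number the chain so that numbering from this end puts the hydroxyl group at C-1 rather than C-6.
With this numbering: the hydroxyl at C-1; the double bond between C-3 and C-4; a chloro group at C-1; an iodo group at C-2.
Substituent prefixes are cited in alphabetical order (multiplying prefixes like di-/tri- are ignored for ordering).
Assembling the pieces gives 1-chloro-2-iodohex-3-en-1-ol.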